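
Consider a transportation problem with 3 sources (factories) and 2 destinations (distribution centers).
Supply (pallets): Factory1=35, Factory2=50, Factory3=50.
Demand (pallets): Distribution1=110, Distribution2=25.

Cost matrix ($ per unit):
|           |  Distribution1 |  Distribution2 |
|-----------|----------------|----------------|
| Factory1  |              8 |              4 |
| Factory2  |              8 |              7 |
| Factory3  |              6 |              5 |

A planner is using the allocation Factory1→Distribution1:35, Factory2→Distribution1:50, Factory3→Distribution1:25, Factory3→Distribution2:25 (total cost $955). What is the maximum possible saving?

Current plan cost = 35·8 + 50·8 + 25·6 + 25·5 = $955.
Optimal plan:
  Factory1→Distribution1: 10 × $8 = $80
  Factory1→Distribution2: 25 × $4 = $100
  Factory2→Distribution1: 50 × $8 = $400
  Factory3→Distribution1: 50 × $6 = $300
Optimal cost = $880.
Saving = 955 − 880 = $75.

75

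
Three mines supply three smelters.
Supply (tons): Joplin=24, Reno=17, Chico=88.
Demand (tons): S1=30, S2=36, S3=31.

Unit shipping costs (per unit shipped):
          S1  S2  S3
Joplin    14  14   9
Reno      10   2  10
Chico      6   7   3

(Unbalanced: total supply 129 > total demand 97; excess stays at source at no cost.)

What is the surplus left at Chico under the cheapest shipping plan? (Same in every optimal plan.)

8

Minimum-cost shipments:
  Reno–S2: 17 × 2 = 34
  Chico–S1: 30 × 6 = 180
  Chico–S2: 19 × 7 = 133
  Chico–S3: 31 × 3 = 93
Total cost = 440.
Chico ships 80 of its 88, leaving 8.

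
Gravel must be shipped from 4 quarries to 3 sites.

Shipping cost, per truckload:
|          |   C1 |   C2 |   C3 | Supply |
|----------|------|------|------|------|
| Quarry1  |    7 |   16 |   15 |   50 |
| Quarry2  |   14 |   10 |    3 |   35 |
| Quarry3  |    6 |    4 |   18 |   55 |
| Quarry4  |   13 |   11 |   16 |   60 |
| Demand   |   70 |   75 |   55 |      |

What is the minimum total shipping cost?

An optimal shipping plan:
  Quarry1->C1: 50 × 7 = 350
  Quarry2->C3: 35 × 3 = 105
  Quarry3->C1: 20 × 6 = 120
  Quarry3->C2: 35 × 4 = 140
  Quarry4->C2: 40 × 11 = 440
  Quarry4->C3: 20 × 16 = 320
Total = 350 + 105 + 120 + 140 + 440 + 320 = 1475.

1475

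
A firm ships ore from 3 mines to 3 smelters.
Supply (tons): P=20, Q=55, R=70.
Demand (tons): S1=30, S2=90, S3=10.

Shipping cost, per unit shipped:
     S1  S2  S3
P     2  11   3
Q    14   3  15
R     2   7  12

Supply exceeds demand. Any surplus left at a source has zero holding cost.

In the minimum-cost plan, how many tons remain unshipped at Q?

Minimum-cost shipments:
  P–S3: 10 × 3 = 30
  Q–S2: 55 × 3 = 165
  R–S1: 30 × 2 = 60
  R–S2: 35 × 7 = 245
Total cost = 500.
Q ships 55 of its 55, leaving 0.

0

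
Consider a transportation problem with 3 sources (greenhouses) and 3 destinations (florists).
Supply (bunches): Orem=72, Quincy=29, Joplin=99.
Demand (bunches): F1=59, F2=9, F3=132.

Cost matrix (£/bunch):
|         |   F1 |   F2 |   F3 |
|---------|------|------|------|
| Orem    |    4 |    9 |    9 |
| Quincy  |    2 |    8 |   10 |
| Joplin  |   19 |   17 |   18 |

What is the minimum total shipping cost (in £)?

One minimum-cost allocation:
  Orem–F1: 30 × £4 = £120
  Orem–F3: 42 × £9 = £378
  Quincy–F1: 29 × £2 = £58
  Joplin–F2: 9 × £17 = £153
  Joplin–F3: 90 × £18 = £1620
Total = 120 + 378 + 58 + 153 + 1620 = £2329.
(Supply check: Orem ships 72; Quincy ships 29; Joplin ships 99.)

2329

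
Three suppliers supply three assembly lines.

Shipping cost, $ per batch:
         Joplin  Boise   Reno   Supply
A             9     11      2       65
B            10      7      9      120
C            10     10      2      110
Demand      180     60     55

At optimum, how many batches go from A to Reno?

0

Solving gives:
  A to Joplin: 65 × $9 = $585
  B to Joplin: 60 × $10 = $600
  B to Boise: 60 × $7 = $420
  C to Joplin: 55 × $10 = $550
  C to Reno: 55 × $2 = $110
Total cost = $2265.
The route A→Reno is not used.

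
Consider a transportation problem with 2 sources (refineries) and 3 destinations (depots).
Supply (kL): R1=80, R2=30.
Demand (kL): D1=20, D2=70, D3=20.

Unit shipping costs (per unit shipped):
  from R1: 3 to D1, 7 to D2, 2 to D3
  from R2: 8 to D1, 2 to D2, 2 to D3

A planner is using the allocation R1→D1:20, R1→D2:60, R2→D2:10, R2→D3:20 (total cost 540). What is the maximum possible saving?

100

Current plan cost = 20·3 + 60·7 + 10·2 + 20·2 = 540.
Optimal plan:
  R1–D1: 20 kL
  R1–D2: 40 kL
  R1–D3: 20 kL
  R2–D2: 30 kL
Optimal cost = 440.
Saving = 540 − 440 = 100.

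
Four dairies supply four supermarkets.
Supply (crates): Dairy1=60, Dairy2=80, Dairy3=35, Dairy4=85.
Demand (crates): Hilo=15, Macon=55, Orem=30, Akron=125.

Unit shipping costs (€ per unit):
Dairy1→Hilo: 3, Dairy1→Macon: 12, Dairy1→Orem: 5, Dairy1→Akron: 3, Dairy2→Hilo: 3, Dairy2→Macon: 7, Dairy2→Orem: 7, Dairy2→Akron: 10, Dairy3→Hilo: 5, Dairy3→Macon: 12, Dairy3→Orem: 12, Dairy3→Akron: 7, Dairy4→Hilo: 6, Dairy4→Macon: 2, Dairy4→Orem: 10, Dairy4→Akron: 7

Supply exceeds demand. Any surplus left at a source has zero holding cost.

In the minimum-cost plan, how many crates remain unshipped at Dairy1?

An optimal plan:
  Dairy1->Akron: 60 × €3 = €180
  Dairy2->Hilo: 15 × €3 = €45
  Dairy2->Orem: 30 × €7 = €210
  Dairy3->Akron: 35 × €7 = €245
  Dairy4->Macon: 55 × €2 = €110
  Dairy4->Akron: 30 × €7 = €210
Total cost = €1000.
Dairy1 ships 60 of its 60, leaving 0.

0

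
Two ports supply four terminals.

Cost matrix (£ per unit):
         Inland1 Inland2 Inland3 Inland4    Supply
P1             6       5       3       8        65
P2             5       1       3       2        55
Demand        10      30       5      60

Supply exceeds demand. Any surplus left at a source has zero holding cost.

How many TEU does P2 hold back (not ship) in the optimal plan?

Minimum-cost shipments:
  P1–Inland1: 10 × £6 = £60
  P1–Inland2: 30 × £5 = £150
  P1–Inland3: 5 × £3 = £15
  P1–Inland4: 5 × £8 = £40
  P2–Inland4: 55 × £2 = £110
Total cost = £375.
P2 ships 55 of its 55, leaving 0.

0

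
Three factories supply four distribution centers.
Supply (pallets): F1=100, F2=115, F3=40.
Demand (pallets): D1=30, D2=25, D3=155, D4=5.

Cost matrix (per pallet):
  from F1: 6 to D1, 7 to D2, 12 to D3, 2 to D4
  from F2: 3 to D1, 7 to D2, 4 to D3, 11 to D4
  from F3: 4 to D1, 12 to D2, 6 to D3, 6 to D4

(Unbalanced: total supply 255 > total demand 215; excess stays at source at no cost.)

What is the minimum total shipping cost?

An optimal shipping plan:
  F1->D1: 30 × 6 = 180
  F1->D2: 25 × 7 = 175
  F1->D4: 5 × 2 = 10
  F2->D3: 115 × 4 = 460
  F3->D3: 40 × 6 = 240
Total = 180 + 175 + 10 + 460 + 240 = 1065.

1065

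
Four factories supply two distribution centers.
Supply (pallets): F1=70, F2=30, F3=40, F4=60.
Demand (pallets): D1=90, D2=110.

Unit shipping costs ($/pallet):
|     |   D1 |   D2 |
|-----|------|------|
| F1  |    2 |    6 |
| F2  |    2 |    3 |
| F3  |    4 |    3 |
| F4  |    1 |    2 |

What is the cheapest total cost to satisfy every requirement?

450

A cheapest plan:
  F1->D1: 70 × $2 = $140
  F2->D1: 20 × $2 = $40
  F2->D2: 10 × $3 = $30
  F3->D2: 40 × $3 = $120
  F4->D2: 60 × $2 = $120
Total = 140 + 40 + 30 + 120 + 120 = $450.
(Supply check: F1 ships 70; F2 ships 30; F3 ships 40; F4 ships 60.)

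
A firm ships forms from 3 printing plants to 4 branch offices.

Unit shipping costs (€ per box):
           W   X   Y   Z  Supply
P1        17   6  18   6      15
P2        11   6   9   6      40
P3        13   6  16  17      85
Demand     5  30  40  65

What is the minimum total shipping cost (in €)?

An optimal shipping plan:
  P1->Z: 15 × €6 = €90
  P2->Z: 40 × €6 = €240
  P3->W: 5 × €13 = €65
  P3->X: 30 × €6 = €180
  P3->Y: 40 × €16 = €640
  P3->Z: 10 × €17 = €170
Total = 90 + 240 + 65 + 180 + 640 + 170 = €1385.

1385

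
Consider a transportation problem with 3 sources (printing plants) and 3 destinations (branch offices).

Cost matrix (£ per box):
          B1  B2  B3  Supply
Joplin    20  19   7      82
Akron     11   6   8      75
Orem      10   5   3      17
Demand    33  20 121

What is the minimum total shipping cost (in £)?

1284

One minimum-cost allocation:
  Joplin->B3: 82 × £7 = £574
  Akron->B1: 33 × £11 = £363
  Akron->B2: 20 × £6 = £120
  Akron->B3: 22 × £8 = £176
  Orem->B3: 17 × £3 = £51
Total = 574 + 363 + 120 + 176 + 51 = £1284.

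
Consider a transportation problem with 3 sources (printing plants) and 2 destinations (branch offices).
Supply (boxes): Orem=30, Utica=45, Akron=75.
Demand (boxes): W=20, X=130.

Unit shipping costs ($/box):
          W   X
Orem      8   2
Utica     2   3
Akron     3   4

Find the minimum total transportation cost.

A cheapest plan:
  Orem to X: 30 × $2 = $60
  Utica to W: 20 × $2 = $40
  Utica to X: 25 × $3 = $75
  Akron to X: 75 × $4 = $300
Total = 60 + 40 + 75 + 300 = $475.
(Supply check: Orem ships 30; Utica ships 45; Akron ships 75.)

475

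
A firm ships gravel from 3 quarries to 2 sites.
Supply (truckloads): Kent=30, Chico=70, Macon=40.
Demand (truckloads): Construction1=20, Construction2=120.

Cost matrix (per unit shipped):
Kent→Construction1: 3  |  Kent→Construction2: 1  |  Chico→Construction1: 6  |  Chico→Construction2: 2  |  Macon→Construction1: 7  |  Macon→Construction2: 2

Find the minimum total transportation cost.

290

One minimum-cost allocation:
  Kent→Construction1: 20 × 3 = 60
  Kent→Construction2: 10 × 1 = 10
  Chico→Construction2: 70 × 2 = 140
  Macon→Construction2: 40 × 2 = 80
Total = 60 + 10 + 140 + 80 = 290.
(Supply check: Kent ships 30; Chico ships 70; Macon ships 40.)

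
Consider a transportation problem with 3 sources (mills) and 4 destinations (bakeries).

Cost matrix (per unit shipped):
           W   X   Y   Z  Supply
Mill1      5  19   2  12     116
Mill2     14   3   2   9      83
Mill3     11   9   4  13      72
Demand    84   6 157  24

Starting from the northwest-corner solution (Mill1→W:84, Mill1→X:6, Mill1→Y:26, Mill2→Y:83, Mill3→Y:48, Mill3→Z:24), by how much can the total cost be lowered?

Current plan cost = 84·5 + 6·19 + 26·2 + 83·2 + 48·4 + 24·13 = 1256.
Optimal plan:
  Mill1→W: 84 × 5 = 420
  Mill1→Y: 32 × 2 = 64
  Mill2→X: 6 × 3 = 18
  Mill2→Y: 53 × 2 = 106
  Mill2→Z: 24 × 9 = 216
  Mill3→Y: 72 × 4 = 288
Optimal cost = 1112.
Saving = 1256 − 1112 = 144.

144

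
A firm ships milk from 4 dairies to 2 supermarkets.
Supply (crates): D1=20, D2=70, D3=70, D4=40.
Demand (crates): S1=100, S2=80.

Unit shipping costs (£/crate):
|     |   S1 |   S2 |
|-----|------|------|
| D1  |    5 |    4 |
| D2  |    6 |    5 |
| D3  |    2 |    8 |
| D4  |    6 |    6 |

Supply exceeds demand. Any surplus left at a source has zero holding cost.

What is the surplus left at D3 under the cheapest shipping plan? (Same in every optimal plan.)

0

An optimal plan:
  D1 to S2: 20 crates
  D2 to S1: 10 crates
  D2 to S2: 60 crates
  D3 to S1: 70 crates
  D4 to S1: 20 crates
Total cost = £700.
D3 ships 70 of its 70, leaving 0.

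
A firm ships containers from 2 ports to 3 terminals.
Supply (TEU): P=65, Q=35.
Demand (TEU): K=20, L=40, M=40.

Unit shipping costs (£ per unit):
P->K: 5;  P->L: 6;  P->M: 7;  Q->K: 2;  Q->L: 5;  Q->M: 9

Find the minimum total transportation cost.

545

An optimal shipping plan:
  P to L: 25 × £6 = £150
  P to M: 40 × £7 = £280
  Q to K: 20 × £2 = £40
  Q to L: 15 × £5 = £75
Total = 150 + 280 + 40 + 75 = £545.
(Supply check: P ships 65; Q ships 35.)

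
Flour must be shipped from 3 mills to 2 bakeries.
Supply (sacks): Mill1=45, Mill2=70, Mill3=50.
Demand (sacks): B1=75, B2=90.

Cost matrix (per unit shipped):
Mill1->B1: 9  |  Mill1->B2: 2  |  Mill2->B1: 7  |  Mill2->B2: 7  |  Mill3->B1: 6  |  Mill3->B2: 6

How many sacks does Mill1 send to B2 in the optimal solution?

The minimum-cost plan:
  Mill1–B2: 45 × 2 = 90
  Mill2–B1: 70 × 7 = 490
  Mill3–B1: 5 × 6 = 30
  Mill3–B2: 45 × 6 = 270
Total cost = 880.
So Mill1→B2 carries 45 sacks.

45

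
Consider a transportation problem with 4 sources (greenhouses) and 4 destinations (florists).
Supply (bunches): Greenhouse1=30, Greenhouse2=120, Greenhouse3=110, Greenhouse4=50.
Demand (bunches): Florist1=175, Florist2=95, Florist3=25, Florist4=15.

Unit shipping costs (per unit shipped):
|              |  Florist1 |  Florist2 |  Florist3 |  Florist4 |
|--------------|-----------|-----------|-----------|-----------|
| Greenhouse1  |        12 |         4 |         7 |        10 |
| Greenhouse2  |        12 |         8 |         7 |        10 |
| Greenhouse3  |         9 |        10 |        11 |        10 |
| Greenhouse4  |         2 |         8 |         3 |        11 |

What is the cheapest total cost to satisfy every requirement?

An optimal shipping plan:
  Greenhouse1 to Florist2: 30 bunches
  Greenhouse2 to Florist1: 15 bunches
  Greenhouse2 to Florist2: 65 bunches
  Greenhouse2 to Florist3: 25 bunches
  Greenhouse2 to Florist4: 15 bunches
  Greenhouse3 to Florist1: 110 bunches
  Greenhouse4 to Florist1: 50 bunches
Total cost = 2235.

2235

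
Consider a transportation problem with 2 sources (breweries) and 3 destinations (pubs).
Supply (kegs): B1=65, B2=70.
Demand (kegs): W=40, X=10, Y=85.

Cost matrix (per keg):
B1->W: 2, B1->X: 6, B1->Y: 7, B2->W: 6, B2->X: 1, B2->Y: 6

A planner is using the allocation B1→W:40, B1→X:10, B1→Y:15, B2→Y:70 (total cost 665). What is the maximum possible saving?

40

Current plan cost = 40·2 + 10·6 + 15·7 + 70·6 = 665.
Optimal plan:
  B1–W: 40 kegs
  B1–Y: 25 kegs
  B2–X: 10 kegs
  B2–Y: 60 kegs
Optimal cost = 625.
Saving = 665 − 625 = 40.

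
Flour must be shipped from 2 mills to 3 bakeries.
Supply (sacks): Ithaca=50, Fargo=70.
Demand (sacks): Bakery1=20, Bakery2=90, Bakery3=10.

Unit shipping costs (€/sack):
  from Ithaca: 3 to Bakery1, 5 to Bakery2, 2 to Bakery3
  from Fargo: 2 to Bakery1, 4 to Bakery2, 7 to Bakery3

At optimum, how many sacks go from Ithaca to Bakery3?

The minimum-cost plan:
  Ithaca→Bakery1: 20 × €3 = €60
  Ithaca→Bakery2: 20 × €5 = €100
  Ithaca→Bakery3: 10 × €2 = €20
  Fargo→Bakery2: 70 × €4 = €280
Total cost = €460.
So Ithaca→Bakery3 carries 10 sacks.

10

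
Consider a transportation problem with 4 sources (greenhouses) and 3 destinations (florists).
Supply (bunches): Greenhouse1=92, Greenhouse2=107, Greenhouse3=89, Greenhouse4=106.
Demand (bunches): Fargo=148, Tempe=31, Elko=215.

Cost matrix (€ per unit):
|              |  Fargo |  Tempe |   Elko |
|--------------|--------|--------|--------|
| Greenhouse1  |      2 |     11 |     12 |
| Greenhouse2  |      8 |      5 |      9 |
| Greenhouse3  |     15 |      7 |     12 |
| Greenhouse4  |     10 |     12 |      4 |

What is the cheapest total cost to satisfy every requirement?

2428

An optimal shipping plan:
  Greenhouse1→Fargo: 92 × €2 = €184
  Greenhouse2→Fargo: 56 × €8 = €448
  Greenhouse2→Elko: 51 × €9 = €459
  Greenhouse3→Tempe: 31 × €7 = €217
  Greenhouse3→Elko: 58 × €12 = €696
  Greenhouse4→Elko: 106 × €4 = €424
Total = 184 + 448 + 459 + 217 + 696 + 424 = €2428.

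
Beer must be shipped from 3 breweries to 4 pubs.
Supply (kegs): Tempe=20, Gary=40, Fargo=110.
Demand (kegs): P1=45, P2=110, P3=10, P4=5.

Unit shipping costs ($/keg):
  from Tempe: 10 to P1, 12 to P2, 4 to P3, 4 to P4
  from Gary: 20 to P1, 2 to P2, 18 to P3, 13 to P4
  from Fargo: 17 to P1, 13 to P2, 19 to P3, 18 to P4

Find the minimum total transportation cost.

1780

An optimal shipping plan:
  Tempe→P1: 5 × $10 = $50
  Tempe→P3: 10 × $4 = $40
  Tempe→P4: 5 × $4 = $20
  Gary→P2: 40 × $2 = $80
  Fargo→P1: 40 × $17 = $680
  Fargo→P2: 70 × $13 = $910
Total = 50 + 40 + 20 + 80 + 680 + 910 = $1780.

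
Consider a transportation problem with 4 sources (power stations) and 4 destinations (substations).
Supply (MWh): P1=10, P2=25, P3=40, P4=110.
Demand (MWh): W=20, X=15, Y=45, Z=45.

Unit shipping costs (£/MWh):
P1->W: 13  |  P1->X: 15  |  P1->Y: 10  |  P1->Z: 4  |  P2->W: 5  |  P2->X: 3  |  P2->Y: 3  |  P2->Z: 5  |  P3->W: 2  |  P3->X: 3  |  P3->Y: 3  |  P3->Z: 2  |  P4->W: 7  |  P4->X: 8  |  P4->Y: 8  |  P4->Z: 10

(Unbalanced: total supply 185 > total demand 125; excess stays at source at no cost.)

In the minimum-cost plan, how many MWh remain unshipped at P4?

60

An optimal plan:
  P1 to Z: 10 × £4 = £40
  P2 to X: 15 × £3 = £45
  P2 to Y: 10 × £3 = £30
  P3 to Y: 5 × £3 = £15
  P3 to Z: 35 × £2 = £70
  P4 to W: 20 × £7 = £140
  P4 to Y: 30 × £8 = £240
Total cost = £580.
P4 ships 50 of its 110, leaving 60.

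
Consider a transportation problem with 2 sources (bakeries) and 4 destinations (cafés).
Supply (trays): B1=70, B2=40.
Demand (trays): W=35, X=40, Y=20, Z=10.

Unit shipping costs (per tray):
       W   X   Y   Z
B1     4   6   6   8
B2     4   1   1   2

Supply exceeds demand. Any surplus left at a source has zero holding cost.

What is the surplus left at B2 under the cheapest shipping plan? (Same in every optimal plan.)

An optimal plan:
  B1 to W: 35 × 4 = 140
  B1 to X: 30 × 6 = 180
  B2 to X: 10 × 1 = 10
  B2 to Y: 20 × 1 = 20
  B2 to Z: 10 × 2 = 20
Total cost = 370.
B2 ships 40 of its 40, leaving 0.

0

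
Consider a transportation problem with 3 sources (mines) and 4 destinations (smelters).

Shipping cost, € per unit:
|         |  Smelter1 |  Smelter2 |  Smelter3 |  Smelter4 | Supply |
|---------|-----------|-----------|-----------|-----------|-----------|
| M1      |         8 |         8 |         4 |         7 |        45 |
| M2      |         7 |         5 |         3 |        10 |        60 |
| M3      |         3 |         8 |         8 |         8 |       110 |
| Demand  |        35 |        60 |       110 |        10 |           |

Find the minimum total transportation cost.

1065

One minimum-cost allocation:
  M1–Smelter3: 45 tons
  M2–Smelter3: 60 tons
  M3–Smelter1: 35 tons
  M3–Smelter2: 60 tons
  M3–Smelter3: 5 tons
  M3–Smelter4: 10 tons
Total cost = €1065.
(Supply check: M1 ships 45; M2 ships 60; M3 ships 110.)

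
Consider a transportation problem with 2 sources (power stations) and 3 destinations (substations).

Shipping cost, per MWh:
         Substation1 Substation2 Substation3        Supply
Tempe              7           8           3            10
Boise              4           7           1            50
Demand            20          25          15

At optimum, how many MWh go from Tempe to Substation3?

0

Solving gives:
  Tempe to Substation2: 10 × 8 = 80
  Boise to Substation1: 20 × 4 = 80
  Boise to Substation2: 15 × 7 = 105
  Boise to Substation3: 15 × 1 = 15
Total cost = 280.
The route Tempe→Substation3 is not used.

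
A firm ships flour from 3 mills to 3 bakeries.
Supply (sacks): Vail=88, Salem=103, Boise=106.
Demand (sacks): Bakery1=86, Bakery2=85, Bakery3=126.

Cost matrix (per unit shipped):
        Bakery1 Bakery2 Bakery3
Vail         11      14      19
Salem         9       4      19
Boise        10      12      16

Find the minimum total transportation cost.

Optimal allocation:
  Vail->Bakery1: 68 × 11 = 748
  Vail->Bakery3: 20 × 19 = 380
  Salem->Bakery1: 18 × 9 = 162
  Salem->Bakery2: 85 × 4 = 340
  Boise->Bakery3: 106 × 16 = 1696
Total = 748 + 380 + 162 + 340 + 1696 = 3326.

3326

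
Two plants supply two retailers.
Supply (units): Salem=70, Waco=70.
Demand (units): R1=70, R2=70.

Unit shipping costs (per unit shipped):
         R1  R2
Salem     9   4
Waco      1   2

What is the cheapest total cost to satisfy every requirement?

350

A cheapest plan:
  Salem→R2: 70 × 4 = 280
  Waco→R1: 70 × 1 = 70
Total = 280 + 70 = 350.
(Supply check: Salem ships 70; Waco ships 70.)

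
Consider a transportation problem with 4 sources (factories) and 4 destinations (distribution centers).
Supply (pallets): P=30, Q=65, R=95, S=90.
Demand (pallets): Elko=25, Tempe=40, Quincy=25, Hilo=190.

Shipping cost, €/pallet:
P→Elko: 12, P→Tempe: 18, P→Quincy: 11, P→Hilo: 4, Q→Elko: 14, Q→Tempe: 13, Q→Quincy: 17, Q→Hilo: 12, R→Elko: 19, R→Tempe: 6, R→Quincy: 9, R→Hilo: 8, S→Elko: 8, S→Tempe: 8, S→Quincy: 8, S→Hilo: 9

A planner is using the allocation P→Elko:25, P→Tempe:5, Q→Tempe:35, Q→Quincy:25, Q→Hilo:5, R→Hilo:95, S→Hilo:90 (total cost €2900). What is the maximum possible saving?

Current plan cost = 25·12 + 5·18 + 35·13 + 25·17 + 5·12 + 95·8 + 90·9 = €2900.
Optimal plan:
  P–Hilo: 30 × €4 = €120
  Q–Hilo: 65 × €12 = €780
  R–Tempe: 40 × €6 = €240
  R–Hilo: 55 × €8 = €440
  S–Elko: 25 × €8 = €200
  S–Quincy: 25 × €8 = €200
  S–Hilo: 40 × €9 = €360
Optimal cost = €2340.
Saving = 2900 − 2340 = €560.

560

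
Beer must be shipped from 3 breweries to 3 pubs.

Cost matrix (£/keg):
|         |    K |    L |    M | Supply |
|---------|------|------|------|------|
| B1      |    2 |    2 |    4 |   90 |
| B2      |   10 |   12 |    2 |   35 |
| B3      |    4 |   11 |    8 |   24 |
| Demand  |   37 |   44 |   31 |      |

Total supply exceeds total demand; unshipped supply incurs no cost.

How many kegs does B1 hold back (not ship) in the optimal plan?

9

An optimal plan:
  B1->K: 37 × £2 = £74
  B1->L: 44 × £2 = £88
  B2->M: 31 × £2 = £62
Total cost = £224.
B1 ships 81 of its 90, leaving 9.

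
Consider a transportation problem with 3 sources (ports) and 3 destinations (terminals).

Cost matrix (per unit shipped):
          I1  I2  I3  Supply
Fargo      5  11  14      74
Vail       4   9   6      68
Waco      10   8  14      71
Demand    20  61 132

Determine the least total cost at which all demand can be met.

Optimal allocation:
  Fargo to I1: 20 × 5 = 100
  Fargo to I3: 54 × 14 = 756
  Vail to I3: 68 × 6 = 408
  Waco to I2: 61 × 8 = 488
  Waco to I3: 10 × 14 = 140
Total = 100 + 756 + 408 + 488 + 140 = 1892.

1892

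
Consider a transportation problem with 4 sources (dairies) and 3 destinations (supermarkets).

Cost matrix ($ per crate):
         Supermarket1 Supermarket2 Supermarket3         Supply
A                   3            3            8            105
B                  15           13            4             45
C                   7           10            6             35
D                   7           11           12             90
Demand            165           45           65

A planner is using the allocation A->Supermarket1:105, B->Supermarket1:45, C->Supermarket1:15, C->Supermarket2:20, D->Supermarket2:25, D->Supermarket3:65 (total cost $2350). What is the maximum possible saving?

1000

Current plan cost = 105·3 + 45·15 + 15·7 + 20·10 + 25·11 + 65·12 = $2350.
Optimal plan:
  A–Supermarket1: 60 × $3 = $180
  A–Supermarket2: 45 × $3 = $135
  B–Supermarket3: 45 × $4 = $180
  C–Supermarket1: 15 × $7 = $105
  C–Supermarket3: 20 × $6 = $120
  D–Supermarket1: 90 × $7 = $630
Optimal cost = $1350.
Saving = 2350 − 1350 = $1000.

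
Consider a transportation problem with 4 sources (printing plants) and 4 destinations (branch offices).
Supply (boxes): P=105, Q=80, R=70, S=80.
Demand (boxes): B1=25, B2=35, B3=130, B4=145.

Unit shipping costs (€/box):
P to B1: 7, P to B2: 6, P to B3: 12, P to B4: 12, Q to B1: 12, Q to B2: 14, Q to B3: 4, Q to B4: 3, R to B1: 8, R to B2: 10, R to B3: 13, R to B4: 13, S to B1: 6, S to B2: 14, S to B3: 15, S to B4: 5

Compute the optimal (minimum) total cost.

2490

Optimal allocation:
  P→B1: 25 boxes
  P→B2: 35 boxes
  P→B3: 45 boxes
  Q→B3: 15 boxes
  Q→B4: 65 boxes
  R→B3: 70 boxes
  S→B4: 80 boxes
Total cost = €2490.
(Supply check: P ships 105; Q ships 80; R ships 70; S ships 80.)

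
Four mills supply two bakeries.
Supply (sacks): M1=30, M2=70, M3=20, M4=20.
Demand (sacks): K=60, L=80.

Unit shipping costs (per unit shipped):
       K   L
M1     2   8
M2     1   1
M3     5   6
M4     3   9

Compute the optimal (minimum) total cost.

Optimal allocation:
  M1 to K: 30 × 2 = 60
  M2 to L: 70 × 1 = 70
  M3 to K: 10 × 5 = 50
  M3 to L: 10 × 6 = 60
  M4 to K: 20 × 3 = 60
Total = 60 + 70 + 50 + 60 + 60 = 300.
(Supply check: M1 ships 30; M2 ships 70; M3 ships 20; M4 ships 20.)

300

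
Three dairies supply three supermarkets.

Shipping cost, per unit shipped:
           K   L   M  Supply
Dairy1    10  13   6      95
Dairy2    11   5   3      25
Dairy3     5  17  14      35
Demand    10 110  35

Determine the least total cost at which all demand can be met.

1590

Optimal allocation:
  Dairy1→L: 60 × 13 = 780
  Dairy1→M: 35 × 6 = 210
  Dairy2→L: 25 × 5 = 125
  Dairy3→K: 10 × 5 = 50
  Dairy3→L: 25 × 17 = 425
Total = 780 + 210 + 125 + 50 + 425 = 1590.
(Supply check: Dairy1 ships 95; Dairy2 ships 25; Dairy3 ships 35.)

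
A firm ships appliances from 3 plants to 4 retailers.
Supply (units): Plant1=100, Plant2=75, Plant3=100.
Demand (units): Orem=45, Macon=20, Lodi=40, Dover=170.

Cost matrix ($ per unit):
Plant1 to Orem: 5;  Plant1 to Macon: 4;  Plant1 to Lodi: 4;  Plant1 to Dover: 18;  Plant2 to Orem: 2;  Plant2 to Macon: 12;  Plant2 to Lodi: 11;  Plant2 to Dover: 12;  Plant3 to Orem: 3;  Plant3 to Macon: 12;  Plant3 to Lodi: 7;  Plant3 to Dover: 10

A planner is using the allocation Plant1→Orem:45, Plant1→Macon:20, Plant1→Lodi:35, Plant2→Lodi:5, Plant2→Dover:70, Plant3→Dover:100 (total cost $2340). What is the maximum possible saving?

50

Current plan cost = 45·5 + 20·4 + 35·4 + 5·11 + 70·12 + 100·10 = $2340.
Optimal plan:
  Plant1→Orem: 40 × $5 = $200
  Plant1→Macon: 20 × $4 = $80
  Plant1→Lodi: 40 × $4 = $160
  Plant2→Orem: 5 × $2 = $10
  Plant2→Dover: 70 × $12 = $840
  Plant3→Dover: 100 × $10 = $1000
Optimal cost = $2290.
Saving = 2340 − 2290 = $50.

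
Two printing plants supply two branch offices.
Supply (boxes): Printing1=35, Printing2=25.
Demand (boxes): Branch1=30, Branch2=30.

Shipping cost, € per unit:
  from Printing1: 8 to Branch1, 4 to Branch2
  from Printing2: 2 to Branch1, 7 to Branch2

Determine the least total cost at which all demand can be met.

Optimal allocation:
  Printing1–Branch1: 5 × €8 = €40
  Printing1–Branch2: 30 × €4 = €120
  Printing2–Branch1: 25 × €2 = €50
Total = 40 + 120 + 50 = €210.

210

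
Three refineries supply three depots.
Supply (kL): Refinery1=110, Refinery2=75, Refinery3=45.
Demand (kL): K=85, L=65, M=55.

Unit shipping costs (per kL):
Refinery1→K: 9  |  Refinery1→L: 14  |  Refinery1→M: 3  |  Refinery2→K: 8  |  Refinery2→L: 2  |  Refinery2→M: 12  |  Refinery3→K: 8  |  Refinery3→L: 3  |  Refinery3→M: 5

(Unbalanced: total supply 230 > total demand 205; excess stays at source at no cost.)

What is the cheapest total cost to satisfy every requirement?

One minimum-cost allocation:
  Refinery1->K: 30 kL
  Refinery1->M: 55 kL
  Refinery2->K: 10 kL
  Refinery2->L: 65 kL
  Refinery3->K: 45 kL
Total cost = 1005.

1005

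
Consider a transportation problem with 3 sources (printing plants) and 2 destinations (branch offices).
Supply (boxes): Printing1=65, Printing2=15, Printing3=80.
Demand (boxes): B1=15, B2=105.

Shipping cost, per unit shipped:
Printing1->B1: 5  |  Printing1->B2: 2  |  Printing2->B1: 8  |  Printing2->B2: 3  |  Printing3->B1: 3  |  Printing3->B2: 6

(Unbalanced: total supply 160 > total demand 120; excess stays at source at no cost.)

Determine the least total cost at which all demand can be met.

370

One minimum-cost allocation:
  Printing1->B2: 65 × 2 = 130
  Printing2->B2: 15 × 3 = 45
  Printing3->B1: 15 × 3 = 45
  Printing3->B2: 25 × 6 = 150
Total = 130 + 45 + 45 + 150 = 370.
(Supply check: Printing1 ships 65; Printing2 ships 15; Printing3 ships 40.)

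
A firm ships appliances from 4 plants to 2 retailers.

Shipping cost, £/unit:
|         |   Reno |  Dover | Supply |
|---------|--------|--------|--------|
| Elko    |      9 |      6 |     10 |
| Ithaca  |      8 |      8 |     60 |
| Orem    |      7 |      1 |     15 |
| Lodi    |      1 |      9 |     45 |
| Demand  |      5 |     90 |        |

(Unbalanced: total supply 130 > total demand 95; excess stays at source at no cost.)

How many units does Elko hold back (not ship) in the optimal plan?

Minimum-cost shipments:
  Elko->Dover: 10 × £6 = £60
  Ithaca->Dover: 60 × £8 = £480
  Orem->Dover: 15 × £1 = £15
  Lodi->Reno: 5 × £1 = £5
  Lodi->Dover: 5 × £9 = £45
Total cost = £605.
Elko ships 10 of its 10, leaving 0.

0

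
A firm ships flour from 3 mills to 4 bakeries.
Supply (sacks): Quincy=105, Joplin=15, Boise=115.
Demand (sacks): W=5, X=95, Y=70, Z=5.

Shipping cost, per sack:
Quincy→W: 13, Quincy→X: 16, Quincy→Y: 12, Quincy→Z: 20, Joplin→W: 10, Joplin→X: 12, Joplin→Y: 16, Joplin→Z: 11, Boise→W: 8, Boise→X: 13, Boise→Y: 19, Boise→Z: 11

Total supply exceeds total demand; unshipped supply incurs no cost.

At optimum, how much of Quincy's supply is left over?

An optimal plan:
  Quincy–Y: 70 × 12 = 840
  Joplin–X: 15 × 12 = 180
  Boise–W: 5 × 8 = 40
  Boise–X: 80 × 13 = 1040
  Boise–Z: 5 × 11 = 55
Total cost = 2155.
Quincy ships 70 of its 105, leaving 35.

35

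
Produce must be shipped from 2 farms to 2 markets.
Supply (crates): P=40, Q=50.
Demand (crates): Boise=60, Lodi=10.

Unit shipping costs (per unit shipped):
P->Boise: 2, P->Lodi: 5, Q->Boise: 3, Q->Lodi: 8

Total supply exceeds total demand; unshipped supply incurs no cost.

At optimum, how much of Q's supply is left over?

20

An optimal plan:
  P->Boise: 30 × 2 = 60
  P->Lodi: 10 × 5 = 50
  Q->Boise: 30 × 3 = 90
Total cost = 200.
Q ships 30 of its 50, leaving 20.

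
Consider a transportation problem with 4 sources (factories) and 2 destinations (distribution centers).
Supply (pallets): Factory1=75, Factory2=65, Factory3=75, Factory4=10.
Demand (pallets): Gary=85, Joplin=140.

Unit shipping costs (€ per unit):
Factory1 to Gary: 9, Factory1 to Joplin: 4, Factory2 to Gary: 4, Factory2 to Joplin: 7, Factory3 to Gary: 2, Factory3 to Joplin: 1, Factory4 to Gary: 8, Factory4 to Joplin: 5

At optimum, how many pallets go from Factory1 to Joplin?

Optimal shipments:
  Factory1 to Joplin: 75 × €4 = €300
  Factory2 to Gary: 65 × €4 = €260
  Factory3 to Gary: 20 × €2 = €40
  Factory3 to Joplin: 55 × €1 = €55
  Factory4 to Joplin: 10 × €5 = €50
Total cost = €705.
So Factory1→Joplin carries 75 pallets.

75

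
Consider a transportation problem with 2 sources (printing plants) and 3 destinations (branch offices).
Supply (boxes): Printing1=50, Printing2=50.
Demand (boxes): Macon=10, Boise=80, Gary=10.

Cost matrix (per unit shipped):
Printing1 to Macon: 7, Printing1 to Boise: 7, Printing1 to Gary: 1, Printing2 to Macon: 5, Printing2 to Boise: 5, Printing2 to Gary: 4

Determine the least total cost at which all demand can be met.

540

An optimal shipping plan:
  Printing1→Macon: 10 boxes
  Printing1→Boise: 30 boxes
  Printing1→Gary: 10 boxes
  Printing2→Boise: 50 boxes
Total cost = 540.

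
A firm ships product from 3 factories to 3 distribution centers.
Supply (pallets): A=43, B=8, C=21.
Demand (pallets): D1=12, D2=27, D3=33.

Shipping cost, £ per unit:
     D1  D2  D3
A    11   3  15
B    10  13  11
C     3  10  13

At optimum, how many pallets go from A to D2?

Solving gives:
  A->D2: 27 × £3 = £81
  A->D3: 16 × £15 = £240
  B->D3: 8 × £11 = £88
  C->D1: 12 × £3 = £36
  C->D3: 9 × £13 = £117
Total cost = £562.
So A→D2 carries 27 pallets.

27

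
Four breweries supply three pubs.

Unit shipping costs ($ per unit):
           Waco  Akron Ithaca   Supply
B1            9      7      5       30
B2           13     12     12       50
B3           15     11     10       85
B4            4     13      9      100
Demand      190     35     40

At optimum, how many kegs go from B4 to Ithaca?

Solving gives:
  B1–Waco: 30 × $9 = $270
  B2–Waco: 50 × $13 = $650
  B3–Waco: 10 × $15 = $150
  B3–Akron: 35 × $11 = $385
  B3–Ithaca: 40 × $10 = $400
  B4–Waco: 100 × $4 = $400
Total cost = $2255.
The route B4→Ithaca is not used.

0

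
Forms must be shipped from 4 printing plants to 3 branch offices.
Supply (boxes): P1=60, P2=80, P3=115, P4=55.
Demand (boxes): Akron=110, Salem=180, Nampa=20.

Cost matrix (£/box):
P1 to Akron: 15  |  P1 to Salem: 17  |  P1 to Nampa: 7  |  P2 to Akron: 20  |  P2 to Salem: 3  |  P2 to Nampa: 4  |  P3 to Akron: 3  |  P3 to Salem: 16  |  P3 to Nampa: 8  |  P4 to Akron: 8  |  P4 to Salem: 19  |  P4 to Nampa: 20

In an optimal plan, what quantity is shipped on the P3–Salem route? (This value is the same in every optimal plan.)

Solving gives:
  P1–Salem: 40 boxes
  P1–Nampa: 20 boxes
  P2–Salem: 80 boxes
  P3–Akron: 110 boxes
  P3–Salem: 5 boxes
  P4–Salem: 55 boxes
Total cost = £2515.
So P3→Salem carries 5 boxes.

5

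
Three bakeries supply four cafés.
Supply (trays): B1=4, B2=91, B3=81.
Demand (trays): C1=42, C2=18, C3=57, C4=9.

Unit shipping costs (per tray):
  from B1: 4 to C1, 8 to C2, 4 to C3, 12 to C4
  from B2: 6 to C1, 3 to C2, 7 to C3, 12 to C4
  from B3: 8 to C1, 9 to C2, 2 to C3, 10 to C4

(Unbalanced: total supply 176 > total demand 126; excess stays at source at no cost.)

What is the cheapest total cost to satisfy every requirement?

One minimum-cost allocation:
  B1–C1: 4 × 4 = 16
  B2–C1: 38 × 6 = 228
  B2–C2: 18 × 3 = 54
  B3–C3: 57 × 2 = 114
  B3–C4: 9 × 10 = 90
Total = 16 + 228 + 54 + 114 + 90 = 502.

502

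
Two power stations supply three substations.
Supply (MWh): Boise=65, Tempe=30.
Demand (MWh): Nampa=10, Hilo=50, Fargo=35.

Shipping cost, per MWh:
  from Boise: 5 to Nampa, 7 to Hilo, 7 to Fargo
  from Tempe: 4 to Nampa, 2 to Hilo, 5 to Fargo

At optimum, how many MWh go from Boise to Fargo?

35

The minimum-cost plan:
  Boise to Nampa: 10 MWh
  Boise to Hilo: 20 MWh
  Boise to Fargo: 35 MWh
  Tempe to Hilo: 30 MWh
Total cost = 495.
So Boise→Fargo carries 35 MWh.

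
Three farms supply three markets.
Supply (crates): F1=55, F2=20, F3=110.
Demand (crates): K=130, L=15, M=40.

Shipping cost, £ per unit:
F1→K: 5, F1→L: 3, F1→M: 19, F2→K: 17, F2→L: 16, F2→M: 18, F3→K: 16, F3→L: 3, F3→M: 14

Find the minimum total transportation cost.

Optimal allocation:
  F1 to K: 55 × £5 = £275
  F2 to K: 20 × £17 = £340
  F3 to K: 55 × £16 = £880
  F3 to L: 15 × £3 = £45
  F3 to M: 40 × £14 = £560
Total = 275 + 340 + 880 + 45 + 560 = £2100.
(Supply check: F1 ships 55; F2 ships 20; F3 ships 110.)

2100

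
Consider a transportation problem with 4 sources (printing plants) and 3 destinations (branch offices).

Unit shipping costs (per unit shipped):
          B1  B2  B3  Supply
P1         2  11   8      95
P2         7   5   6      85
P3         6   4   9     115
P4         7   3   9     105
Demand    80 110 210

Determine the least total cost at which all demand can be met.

2115

Optimal allocation:
  P1->B1: 80 boxes
  P1->B3: 15 boxes
  P2->B3: 85 boxes
  P3->B2: 5 boxes
  P3->B3: 110 boxes
  P4->B2: 105 boxes
Total cost = 2115.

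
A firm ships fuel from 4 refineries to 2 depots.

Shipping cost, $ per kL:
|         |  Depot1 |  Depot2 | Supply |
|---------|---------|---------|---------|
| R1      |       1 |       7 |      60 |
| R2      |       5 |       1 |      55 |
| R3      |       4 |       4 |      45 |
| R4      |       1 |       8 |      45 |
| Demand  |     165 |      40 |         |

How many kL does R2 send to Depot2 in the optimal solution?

Solving gives:
  R1→Depot1: 60 kL
  R2→Depot1: 15 kL
  R2→Depot2: 40 kL
  R3→Depot1: 45 kL
  R4→Depot1: 45 kL
Total cost = $400.
So R2→Depot2 carries 40 kL.

40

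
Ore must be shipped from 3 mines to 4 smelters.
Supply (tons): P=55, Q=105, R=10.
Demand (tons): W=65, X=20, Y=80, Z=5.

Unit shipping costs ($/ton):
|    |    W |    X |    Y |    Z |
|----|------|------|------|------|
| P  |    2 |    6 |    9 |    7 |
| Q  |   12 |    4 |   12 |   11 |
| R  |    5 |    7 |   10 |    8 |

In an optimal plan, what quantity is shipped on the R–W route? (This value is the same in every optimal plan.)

10

Optimal shipments:
  P->W: 55 tons
  Q->X: 20 tons
  Q->Y: 80 tons
  Q->Z: 5 tons
  R->W: 10 tons
Total cost = $1255.
So R→W carries 10 tons.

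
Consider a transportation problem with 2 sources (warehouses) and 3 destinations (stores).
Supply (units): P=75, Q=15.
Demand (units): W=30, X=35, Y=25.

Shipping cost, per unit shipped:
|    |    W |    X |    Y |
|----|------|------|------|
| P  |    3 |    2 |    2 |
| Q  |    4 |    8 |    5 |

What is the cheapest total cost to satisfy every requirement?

225

A cheapest plan:
  P→W: 15 × 3 = 45
  P→X: 35 × 2 = 70
  P→Y: 25 × 2 = 50
  Q→W: 15 × 4 = 60
Total = 45 + 70 + 50 + 60 = 225.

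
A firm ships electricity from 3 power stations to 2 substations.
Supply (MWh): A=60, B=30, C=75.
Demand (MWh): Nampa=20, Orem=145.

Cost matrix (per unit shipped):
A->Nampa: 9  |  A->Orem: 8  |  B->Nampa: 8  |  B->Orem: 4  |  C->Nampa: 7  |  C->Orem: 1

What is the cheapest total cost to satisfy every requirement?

695

A cheapest plan:
  A->Nampa: 20 × 9 = 180
  A->Orem: 40 × 8 = 320
  B->Orem: 30 × 4 = 120
  C->Orem: 75 × 1 = 75
Total = 180 + 320 + 120 + 75 = 695.
(Supply check: A ships 60; B ships 30; C ships 75.)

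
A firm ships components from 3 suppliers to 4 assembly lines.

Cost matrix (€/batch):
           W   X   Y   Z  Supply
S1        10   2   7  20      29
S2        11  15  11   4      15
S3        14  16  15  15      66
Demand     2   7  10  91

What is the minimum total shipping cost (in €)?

1354

One minimum-cost allocation:
  S1 to W: 2 batches
  S1 to X: 7 batches
  S1 to Y: 10 batches
  S1 to Z: 10 batches
  S2 to Z: 15 batches
  S3 to Z: 66 batches
Total cost = €1354.
(Supply check: S1 ships 29; S2 ships 15; S3 ships 66.)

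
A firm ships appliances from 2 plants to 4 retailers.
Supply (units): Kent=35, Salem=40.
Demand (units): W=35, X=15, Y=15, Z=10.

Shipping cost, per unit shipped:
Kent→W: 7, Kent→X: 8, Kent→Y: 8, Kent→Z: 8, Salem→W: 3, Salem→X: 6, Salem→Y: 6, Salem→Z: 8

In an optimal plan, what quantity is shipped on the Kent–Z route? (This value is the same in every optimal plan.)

10

Optimal shipments:
  Kent→X: 15 × 8 = 120
  Kent→Y: 10 × 8 = 80
  Kent→Z: 10 × 8 = 80
  Salem→W: 35 × 3 = 105
  Salem→Y: 5 × 6 = 30
Total cost = 415.
So Kent→Z carries 10 units.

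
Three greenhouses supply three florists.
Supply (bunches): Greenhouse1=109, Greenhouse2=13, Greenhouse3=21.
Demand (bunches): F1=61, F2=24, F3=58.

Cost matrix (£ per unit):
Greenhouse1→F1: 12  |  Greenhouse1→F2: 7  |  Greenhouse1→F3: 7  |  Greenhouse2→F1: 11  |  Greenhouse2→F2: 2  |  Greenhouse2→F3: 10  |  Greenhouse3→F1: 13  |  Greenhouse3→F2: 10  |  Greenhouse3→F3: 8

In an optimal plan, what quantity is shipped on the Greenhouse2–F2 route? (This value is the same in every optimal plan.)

13

Optimal shipments:
  Greenhouse1→F1: 40 × £12 = £480
  Greenhouse1→F2: 11 × £7 = £77
  Greenhouse1→F3: 58 × £7 = £406
  Greenhouse2→F2: 13 × £2 = £26
  Greenhouse3→F1: 21 × £13 = £273
Total cost = £1262.
So Greenhouse2→F2 carries 13 bunches.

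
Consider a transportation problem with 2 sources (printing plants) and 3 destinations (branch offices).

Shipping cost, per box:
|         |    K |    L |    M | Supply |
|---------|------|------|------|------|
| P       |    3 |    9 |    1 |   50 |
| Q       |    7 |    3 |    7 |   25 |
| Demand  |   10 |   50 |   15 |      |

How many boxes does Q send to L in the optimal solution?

25

The minimum-cost plan:
  P→K: 10 × 3 = 30
  P→L: 25 × 9 = 225
  P→M: 15 × 1 = 15
  Q→L: 25 × 3 = 75
Total cost = 345.
So Q→L carries 25 boxes.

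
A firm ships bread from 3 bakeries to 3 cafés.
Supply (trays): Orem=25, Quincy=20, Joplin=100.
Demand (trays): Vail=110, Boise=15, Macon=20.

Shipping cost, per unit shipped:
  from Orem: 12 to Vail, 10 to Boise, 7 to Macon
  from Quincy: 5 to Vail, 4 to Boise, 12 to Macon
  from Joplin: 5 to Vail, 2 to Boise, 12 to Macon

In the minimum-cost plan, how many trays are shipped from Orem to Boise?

0

Optimal shipments:
  Orem–Vail: 5 × 12 = 60
  Orem–Macon: 20 × 7 = 140
  Quincy–Vail: 20 × 5 = 100
  Joplin–Vail: 85 × 5 = 425
  Joplin–Boise: 15 × 2 = 30
Total cost = 755.
The route Orem→Boise is not used.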